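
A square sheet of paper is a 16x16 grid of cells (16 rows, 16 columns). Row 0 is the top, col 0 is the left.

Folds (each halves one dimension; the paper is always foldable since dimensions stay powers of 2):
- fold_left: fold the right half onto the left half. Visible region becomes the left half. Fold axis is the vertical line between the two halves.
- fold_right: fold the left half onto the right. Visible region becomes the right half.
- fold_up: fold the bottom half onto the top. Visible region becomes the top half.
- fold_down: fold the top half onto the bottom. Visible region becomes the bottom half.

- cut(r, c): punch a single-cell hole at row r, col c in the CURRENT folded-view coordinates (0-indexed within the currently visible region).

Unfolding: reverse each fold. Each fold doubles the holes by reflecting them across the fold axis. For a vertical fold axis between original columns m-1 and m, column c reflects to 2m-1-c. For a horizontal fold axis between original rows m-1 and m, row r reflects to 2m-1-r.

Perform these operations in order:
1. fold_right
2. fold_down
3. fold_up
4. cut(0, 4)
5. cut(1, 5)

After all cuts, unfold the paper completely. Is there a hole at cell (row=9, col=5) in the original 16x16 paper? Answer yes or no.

Op 1 fold_right: fold axis v@8; visible region now rows[0,16) x cols[8,16) = 16x8
Op 2 fold_down: fold axis h@8; visible region now rows[8,16) x cols[8,16) = 8x8
Op 3 fold_up: fold axis h@12; visible region now rows[8,12) x cols[8,16) = 4x8
Op 4 cut(0, 4): punch at orig (8,12); cuts so far [(8, 12)]; region rows[8,12) x cols[8,16) = 4x8
Op 5 cut(1, 5): punch at orig (9,13); cuts so far [(8, 12), (9, 13)]; region rows[8,12) x cols[8,16) = 4x8
Unfold 1 (reflect across h@12): 4 holes -> [(8, 12), (9, 13), (14, 13), (15, 12)]
Unfold 2 (reflect across h@8): 8 holes -> [(0, 12), (1, 13), (6, 13), (7, 12), (8, 12), (9, 13), (14, 13), (15, 12)]
Unfold 3 (reflect across v@8): 16 holes -> [(0, 3), (0, 12), (1, 2), (1, 13), (6, 2), (6, 13), (7, 3), (7, 12), (8, 3), (8, 12), (9, 2), (9, 13), (14, 2), (14, 13), (15, 3), (15, 12)]
Holes: [(0, 3), (0, 12), (1, 2), (1, 13), (6, 2), (6, 13), (7, 3), (7, 12), (8, 3), (8, 12), (9, 2), (9, 13), (14, 2), (14, 13), (15, 3), (15, 12)]

Answer: no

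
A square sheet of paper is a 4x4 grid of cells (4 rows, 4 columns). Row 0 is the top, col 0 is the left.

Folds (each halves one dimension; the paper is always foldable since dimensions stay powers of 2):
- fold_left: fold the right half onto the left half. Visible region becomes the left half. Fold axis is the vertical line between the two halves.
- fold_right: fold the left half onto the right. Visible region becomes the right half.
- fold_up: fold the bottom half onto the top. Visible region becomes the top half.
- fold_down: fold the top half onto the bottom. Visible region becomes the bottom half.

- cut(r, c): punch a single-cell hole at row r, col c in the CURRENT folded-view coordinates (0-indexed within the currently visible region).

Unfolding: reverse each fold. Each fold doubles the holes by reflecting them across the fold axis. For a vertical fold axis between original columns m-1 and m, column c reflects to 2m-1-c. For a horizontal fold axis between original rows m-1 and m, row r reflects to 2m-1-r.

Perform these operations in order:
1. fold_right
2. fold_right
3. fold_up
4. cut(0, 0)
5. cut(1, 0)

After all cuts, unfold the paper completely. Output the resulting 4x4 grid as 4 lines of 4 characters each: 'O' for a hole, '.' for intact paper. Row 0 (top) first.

Op 1 fold_right: fold axis v@2; visible region now rows[0,4) x cols[2,4) = 4x2
Op 2 fold_right: fold axis v@3; visible region now rows[0,4) x cols[3,4) = 4x1
Op 3 fold_up: fold axis h@2; visible region now rows[0,2) x cols[3,4) = 2x1
Op 4 cut(0, 0): punch at orig (0,3); cuts so far [(0, 3)]; region rows[0,2) x cols[3,4) = 2x1
Op 5 cut(1, 0): punch at orig (1,3); cuts so far [(0, 3), (1, 3)]; region rows[0,2) x cols[3,4) = 2x1
Unfold 1 (reflect across h@2): 4 holes -> [(0, 3), (1, 3), (2, 3), (3, 3)]
Unfold 2 (reflect across v@3): 8 holes -> [(0, 2), (0, 3), (1, 2), (1, 3), (2, 2), (2, 3), (3, 2), (3, 3)]
Unfold 3 (reflect across v@2): 16 holes -> [(0, 0), (0, 1), (0, 2), (0, 3), (1, 0), (1, 1), (1, 2), (1, 3), (2, 0), (2, 1), (2, 2), (2, 3), (3, 0), (3, 1), (3, 2), (3, 3)]

Answer: OOOO
OOOO
OOOO
OOOO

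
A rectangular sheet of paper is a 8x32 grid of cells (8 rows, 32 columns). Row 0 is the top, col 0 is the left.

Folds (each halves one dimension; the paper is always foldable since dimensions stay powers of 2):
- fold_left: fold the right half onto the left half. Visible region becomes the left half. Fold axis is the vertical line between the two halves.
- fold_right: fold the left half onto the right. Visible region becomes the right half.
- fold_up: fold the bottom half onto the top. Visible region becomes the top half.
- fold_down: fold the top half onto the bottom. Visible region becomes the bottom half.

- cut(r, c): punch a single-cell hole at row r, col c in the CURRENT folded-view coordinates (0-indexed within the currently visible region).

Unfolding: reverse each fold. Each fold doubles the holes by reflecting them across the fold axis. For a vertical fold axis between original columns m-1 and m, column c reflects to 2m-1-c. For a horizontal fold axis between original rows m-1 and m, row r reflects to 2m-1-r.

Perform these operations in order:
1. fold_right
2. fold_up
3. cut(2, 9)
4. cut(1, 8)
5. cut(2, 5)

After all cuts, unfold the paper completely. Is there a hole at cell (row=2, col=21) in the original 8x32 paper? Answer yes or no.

Op 1 fold_right: fold axis v@16; visible region now rows[0,8) x cols[16,32) = 8x16
Op 2 fold_up: fold axis h@4; visible region now rows[0,4) x cols[16,32) = 4x16
Op 3 cut(2, 9): punch at orig (2,25); cuts so far [(2, 25)]; region rows[0,4) x cols[16,32) = 4x16
Op 4 cut(1, 8): punch at orig (1,24); cuts so far [(1, 24), (2, 25)]; region rows[0,4) x cols[16,32) = 4x16
Op 5 cut(2, 5): punch at orig (2,21); cuts so far [(1, 24), (2, 21), (2, 25)]; region rows[0,4) x cols[16,32) = 4x16
Unfold 1 (reflect across h@4): 6 holes -> [(1, 24), (2, 21), (2, 25), (5, 21), (5, 25), (6, 24)]
Unfold 2 (reflect across v@16): 12 holes -> [(1, 7), (1, 24), (2, 6), (2, 10), (2, 21), (2, 25), (5, 6), (5, 10), (5, 21), (5, 25), (6, 7), (6, 24)]
Holes: [(1, 7), (1, 24), (2, 6), (2, 10), (2, 21), (2, 25), (5, 6), (5, 10), (5, 21), (5, 25), (6, 7), (6, 24)]

Answer: yes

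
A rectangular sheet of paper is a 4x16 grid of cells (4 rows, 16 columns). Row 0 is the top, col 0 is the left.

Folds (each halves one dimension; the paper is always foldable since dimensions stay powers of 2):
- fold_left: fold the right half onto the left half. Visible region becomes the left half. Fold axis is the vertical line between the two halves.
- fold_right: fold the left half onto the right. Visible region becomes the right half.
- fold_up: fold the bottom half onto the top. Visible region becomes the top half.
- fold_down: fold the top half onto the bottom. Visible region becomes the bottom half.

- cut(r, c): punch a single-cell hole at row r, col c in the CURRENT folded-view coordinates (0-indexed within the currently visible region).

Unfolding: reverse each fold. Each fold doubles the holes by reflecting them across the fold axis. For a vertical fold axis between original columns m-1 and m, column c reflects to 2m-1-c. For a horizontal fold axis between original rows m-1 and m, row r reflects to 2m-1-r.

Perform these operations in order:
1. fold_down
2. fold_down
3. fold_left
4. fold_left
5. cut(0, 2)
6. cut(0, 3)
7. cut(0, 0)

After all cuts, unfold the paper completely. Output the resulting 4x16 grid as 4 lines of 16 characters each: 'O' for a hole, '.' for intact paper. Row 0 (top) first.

Op 1 fold_down: fold axis h@2; visible region now rows[2,4) x cols[0,16) = 2x16
Op 2 fold_down: fold axis h@3; visible region now rows[3,4) x cols[0,16) = 1x16
Op 3 fold_left: fold axis v@8; visible region now rows[3,4) x cols[0,8) = 1x8
Op 4 fold_left: fold axis v@4; visible region now rows[3,4) x cols[0,4) = 1x4
Op 5 cut(0, 2): punch at orig (3,2); cuts so far [(3, 2)]; region rows[3,4) x cols[0,4) = 1x4
Op 6 cut(0, 3): punch at orig (3,3); cuts so far [(3, 2), (3, 3)]; region rows[3,4) x cols[0,4) = 1x4
Op 7 cut(0, 0): punch at orig (3,0); cuts so far [(3, 0), (3, 2), (3, 3)]; region rows[3,4) x cols[0,4) = 1x4
Unfold 1 (reflect across v@4): 6 holes -> [(3, 0), (3, 2), (3, 3), (3, 4), (3, 5), (3, 7)]
Unfold 2 (reflect across v@8): 12 holes -> [(3, 0), (3, 2), (3, 3), (3, 4), (3, 5), (3, 7), (3, 8), (3, 10), (3, 11), (3, 12), (3, 13), (3, 15)]
Unfold 3 (reflect across h@3): 24 holes -> [(2, 0), (2, 2), (2, 3), (2, 4), (2, 5), (2, 7), (2, 8), (2, 10), (2, 11), (2, 12), (2, 13), (2, 15), (3, 0), (3, 2), (3, 3), (3, 4), (3, 5), (3, 7), (3, 8), (3, 10), (3, 11), (3, 12), (3, 13), (3, 15)]
Unfold 4 (reflect across h@2): 48 holes -> [(0, 0), (0, 2), (0, 3), (0, 4), (0, 5), (0, 7), (0, 8), (0, 10), (0, 11), (0, 12), (0, 13), (0, 15), (1, 0), (1, 2), (1, 3), (1, 4), (1, 5), (1, 7), (1, 8), (1, 10), (1, 11), (1, 12), (1, 13), (1, 15), (2, 0), (2, 2), (2, 3), (2, 4), (2, 5), (2, 7), (2, 8), (2, 10), (2, 11), (2, 12), (2, 13), (2, 15), (3, 0), (3, 2), (3, 3), (3, 4), (3, 5), (3, 7), (3, 8), (3, 10), (3, 11), (3, 12), (3, 13), (3, 15)]

Answer: O.OOOO.OO.OOOO.O
O.OOOO.OO.OOOO.O
O.OOOO.OO.OOOO.O
O.OOOO.OO.OOOO.O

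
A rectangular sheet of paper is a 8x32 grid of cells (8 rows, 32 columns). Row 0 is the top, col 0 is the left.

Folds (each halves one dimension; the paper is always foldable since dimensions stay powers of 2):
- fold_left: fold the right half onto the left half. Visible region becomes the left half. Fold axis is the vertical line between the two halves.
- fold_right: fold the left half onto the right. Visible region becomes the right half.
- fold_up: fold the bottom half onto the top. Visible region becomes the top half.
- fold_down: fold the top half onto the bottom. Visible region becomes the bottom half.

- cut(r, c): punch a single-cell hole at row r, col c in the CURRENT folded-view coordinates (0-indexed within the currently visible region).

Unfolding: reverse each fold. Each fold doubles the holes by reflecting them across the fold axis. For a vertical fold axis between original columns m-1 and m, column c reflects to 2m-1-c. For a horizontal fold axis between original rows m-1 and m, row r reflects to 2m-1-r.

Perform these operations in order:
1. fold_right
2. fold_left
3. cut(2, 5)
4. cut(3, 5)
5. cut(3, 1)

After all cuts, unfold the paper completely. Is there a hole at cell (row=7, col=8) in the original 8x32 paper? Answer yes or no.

Answer: no

Derivation:
Op 1 fold_right: fold axis v@16; visible region now rows[0,8) x cols[16,32) = 8x16
Op 2 fold_left: fold axis v@24; visible region now rows[0,8) x cols[16,24) = 8x8
Op 3 cut(2, 5): punch at orig (2,21); cuts so far [(2, 21)]; region rows[0,8) x cols[16,24) = 8x8
Op 4 cut(3, 5): punch at orig (3,21); cuts so far [(2, 21), (3, 21)]; region rows[0,8) x cols[16,24) = 8x8
Op 5 cut(3, 1): punch at orig (3,17); cuts so far [(2, 21), (3, 17), (3, 21)]; region rows[0,8) x cols[16,24) = 8x8
Unfold 1 (reflect across v@24): 6 holes -> [(2, 21), (2, 26), (3, 17), (3, 21), (3, 26), (3, 30)]
Unfold 2 (reflect across v@16): 12 holes -> [(2, 5), (2, 10), (2, 21), (2, 26), (3, 1), (3, 5), (3, 10), (3, 14), (3, 17), (3, 21), (3, 26), (3, 30)]
Holes: [(2, 5), (2, 10), (2, 21), (2, 26), (3, 1), (3, 5), (3, 10), (3, 14), (3, 17), (3, 21), (3, 26), (3, 30)]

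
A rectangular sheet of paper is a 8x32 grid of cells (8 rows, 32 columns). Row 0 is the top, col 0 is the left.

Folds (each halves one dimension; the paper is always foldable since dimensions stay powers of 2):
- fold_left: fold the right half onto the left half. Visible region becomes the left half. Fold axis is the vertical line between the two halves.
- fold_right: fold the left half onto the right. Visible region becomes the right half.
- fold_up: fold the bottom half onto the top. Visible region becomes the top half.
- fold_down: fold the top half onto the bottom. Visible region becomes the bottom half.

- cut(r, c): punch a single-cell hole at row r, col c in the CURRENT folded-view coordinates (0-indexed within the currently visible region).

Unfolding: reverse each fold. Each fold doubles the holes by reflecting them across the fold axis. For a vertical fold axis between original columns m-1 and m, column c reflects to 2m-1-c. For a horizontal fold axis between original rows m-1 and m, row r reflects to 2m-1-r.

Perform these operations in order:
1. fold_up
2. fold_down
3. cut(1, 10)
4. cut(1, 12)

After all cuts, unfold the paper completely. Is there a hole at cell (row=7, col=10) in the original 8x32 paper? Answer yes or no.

Answer: yes

Derivation:
Op 1 fold_up: fold axis h@4; visible region now rows[0,4) x cols[0,32) = 4x32
Op 2 fold_down: fold axis h@2; visible region now rows[2,4) x cols[0,32) = 2x32
Op 3 cut(1, 10): punch at orig (3,10); cuts so far [(3, 10)]; region rows[2,4) x cols[0,32) = 2x32
Op 4 cut(1, 12): punch at orig (3,12); cuts so far [(3, 10), (3, 12)]; region rows[2,4) x cols[0,32) = 2x32
Unfold 1 (reflect across h@2): 4 holes -> [(0, 10), (0, 12), (3, 10), (3, 12)]
Unfold 2 (reflect across h@4): 8 holes -> [(0, 10), (0, 12), (3, 10), (3, 12), (4, 10), (4, 12), (7, 10), (7, 12)]
Holes: [(0, 10), (0, 12), (3, 10), (3, 12), (4, 10), (4, 12), (7, 10), (7, 12)]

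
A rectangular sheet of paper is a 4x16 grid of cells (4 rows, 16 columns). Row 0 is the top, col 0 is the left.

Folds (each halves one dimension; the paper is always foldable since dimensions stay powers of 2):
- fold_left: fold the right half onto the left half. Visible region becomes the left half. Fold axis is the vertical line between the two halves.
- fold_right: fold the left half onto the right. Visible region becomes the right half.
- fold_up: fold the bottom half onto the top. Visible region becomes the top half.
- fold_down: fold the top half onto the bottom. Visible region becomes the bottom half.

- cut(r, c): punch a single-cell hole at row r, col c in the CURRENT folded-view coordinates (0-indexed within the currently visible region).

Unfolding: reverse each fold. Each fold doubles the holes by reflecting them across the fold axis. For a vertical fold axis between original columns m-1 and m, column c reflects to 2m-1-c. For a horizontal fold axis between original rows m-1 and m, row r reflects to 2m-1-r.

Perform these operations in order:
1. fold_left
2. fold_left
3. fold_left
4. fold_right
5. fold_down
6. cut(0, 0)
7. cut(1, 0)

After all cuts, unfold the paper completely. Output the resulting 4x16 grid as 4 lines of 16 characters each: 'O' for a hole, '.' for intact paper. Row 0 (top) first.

Op 1 fold_left: fold axis v@8; visible region now rows[0,4) x cols[0,8) = 4x8
Op 2 fold_left: fold axis v@4; visible region now rows[0,4) x cols[0,4) = 4x4
Op 3 fold_left: fold axis v@2; visible region now rows[0,4) x cols[0,2) = 4x2
Op 4 fold_right: fold axis v@1; visible region now rows[0,4) x cols[1,2) = 4x1
Op 5 fold_down: fold axis h@2; visible region now rows[2,4) x cols[1,2) = 2x1
Op 6 cut(0, 0): punch at orig (2,1); cuts so far [(2, 1)]; region rows[2,4) x cols[1,2) = 2x1
Op 7 cut(1, 0): punch at orig (3,1); cuts so far [(2, 1), (3, 1)]; region rows[2,4) x cols[1,2) = 2x1
Unfold 1 (reflect across h@2): 4 holes -> [(0, 1), (1, 1), (2, 1), (3, 1)]
Unfold 2 (reflect across v@1): 8 holes -> [(0, 0), (0, 1), (1, 0), (1, 1), (2, 0), (2, 1), (3, 0), (3, 1)]
Unfold 3 (reflect across v@2): 16 holes -> [(0, 0), (0, 1), (0, 2), (0, 3), (1, 0), (1, 1), (1, 2), (1, 3), (2, 0), (2, 1), (2, 2), (2, 3), (3, 0), (3, 1), (3, 2), (3, 3)]
Unfold 4 (reflect across v@4): 32 holes -> [(0, 0), (0, 1), (0, 2), (0, 3), (0, 4), (0, 5), (0, 6), (0, 7), (1, 0), (1, 1), (1, 2), (1, 3), (1, 4), (1, 5), (1, 6), (1, 7), (2, 0), (2, 1), (2, 2), (2, 3), (2, 4), (2, 5), (2, 6), (2, 7), (3, 0), (3, 1), (3, 2), (3, 3), (3, 4), (3, 5), (3, 6), (3, 7)]
Unfold 5 (reflect across v@8): 64 holes -> [(0, 0), (0, 1), (0, 2), (0, 3), (0, 4), (0, 5), (0, 6), (0, 7), (0, 8), (0, 9), (0, 10), (0, 11), (0, 12), (0, 13), (0, 14), (0, 15), (1, 0), (1, 1), (1, 2), (1, 3), (1, 4), (1, 5), (1, 6), (1, 7), (1, 8), (1, 9), (1, 10), (1, 11), (1, 12), (1, 13), (1, 14), (1, 15), (2, 0), (2, 1), (2, 2), (2, 3), (2, 4), (2, 5), (2, 6), (2, 7), (2, 8), (2, 9), (2, 10), (2, 11), (2, 12), (2, 13), (2, 14), (2, 15), (3, 0), (3, 1), (3, 2), (3, 3), (3, 4), (3, 5), (3, 6), (3, 7), (3, 8), (3, 9), (3, 10), (3, 11), (3, 12), (3, 13), (3, 14), (3, 15)]

Answer: OOOOOOOOOOOOOOOO
OOOOOOOOOOOOOOOO
OOOOOOOOOOOOOOOO
OOOOOOOOOOOOOOOO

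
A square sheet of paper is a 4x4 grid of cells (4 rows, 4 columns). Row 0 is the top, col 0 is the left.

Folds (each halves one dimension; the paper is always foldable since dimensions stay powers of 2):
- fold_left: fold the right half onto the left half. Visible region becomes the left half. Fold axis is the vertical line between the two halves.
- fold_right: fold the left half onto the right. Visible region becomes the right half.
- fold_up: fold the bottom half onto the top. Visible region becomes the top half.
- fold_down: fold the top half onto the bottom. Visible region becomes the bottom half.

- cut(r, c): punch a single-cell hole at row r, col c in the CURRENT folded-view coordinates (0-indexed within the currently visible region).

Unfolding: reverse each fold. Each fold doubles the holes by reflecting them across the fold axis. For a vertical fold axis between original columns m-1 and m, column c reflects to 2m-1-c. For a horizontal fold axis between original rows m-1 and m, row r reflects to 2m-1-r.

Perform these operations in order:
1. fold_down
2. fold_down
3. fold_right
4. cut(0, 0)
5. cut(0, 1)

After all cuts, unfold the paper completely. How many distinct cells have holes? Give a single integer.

Op 1 fold_down: fold axis h@2; visible region now rows[2,4) x cols[0,4) = 2x4
Op 2 fold_down: fold axis h@3; visible region now rows[3,4) x cols[0,4) = 1x4
Op 3 fold_right: fold axis v@2; visible region now rows[3,4) x cols[2,4) = 1x2
Op 4 cut(0, 0): punch at orig (3,2); cuts so far [(3, 2)]; region rows[3,4) x cols[2,4) = 1x2
Op 5 cut(0, 1): punch at orig (3,3); cuts so far [(3, 2), (3, 3)]; region rows[3,4) x cols[2,4) = 1x2
Unfold 1 (reflect across v@2): 4 holes -> [(3, 0), (3, 1), (3, 2), (3, 3)]
Unfold 2 (reflect across h@3): 8 holes -> [(2, 0), (2, 1), (2, 2), (2, 3), (3, 0), (3, 1), (3, 2), (3, 3)]
Unfold 3 (reflect across h@2): 16 holes -> [(0, 0), (0, 1), (0, 2), (0, 3), (1, 0), (1, 1), (1, 2), (1, 3), (2, 0), (2, 1), (2, 2), (2, 3), (3, 0), (3, 1), (3, 2), (3, 3)]

Answer: 16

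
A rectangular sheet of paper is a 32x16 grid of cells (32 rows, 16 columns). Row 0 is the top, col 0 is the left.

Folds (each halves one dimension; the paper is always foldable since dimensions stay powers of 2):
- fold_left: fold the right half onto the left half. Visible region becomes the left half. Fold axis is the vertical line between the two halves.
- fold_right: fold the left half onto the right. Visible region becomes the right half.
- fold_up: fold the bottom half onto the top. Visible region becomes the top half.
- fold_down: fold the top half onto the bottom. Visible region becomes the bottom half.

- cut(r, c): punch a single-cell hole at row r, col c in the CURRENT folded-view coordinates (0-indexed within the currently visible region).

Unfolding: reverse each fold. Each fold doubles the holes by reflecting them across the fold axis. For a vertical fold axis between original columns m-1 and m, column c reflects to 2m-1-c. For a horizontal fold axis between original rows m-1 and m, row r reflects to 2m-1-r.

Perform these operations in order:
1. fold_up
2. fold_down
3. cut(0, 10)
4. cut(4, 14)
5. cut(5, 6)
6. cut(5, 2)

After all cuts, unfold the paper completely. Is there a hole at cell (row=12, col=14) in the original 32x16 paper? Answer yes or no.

Answer: yes

Derivation:
Op 1 fold_up: fold axis h@16; visible region now rows[0,16) x cols[0,16) = 16x16
Op 2 fold_down: fold axis h@8; visible region now rows[8,16) x cols[0,16) = 8x16
Op 3 cut(0, 10): punch at orig (8,10); cuts so far [(8, 10)]; region rows[8,16) x cols[0,16) = 8x16
Op 4 cut(4, 14): punch at orig (12,14); cuts so far [(8, 10), (12, 14)]; region rows[8,16) x cols[0,16) = 8x16
Op 5 cut(5, 6): punch at orig (13,6); cuts so far [(8, 10), (12, 14), (13, 6)]; region rows[8,16) x cols[0,16) = 8x16
Op 6 cut(5, 2): punch at orig (13,2); cuts so far [(8, 10), (12, 14), (13, 2), (13, 6)]; region rows[8,16) x cols[0,16) = 8x16
Unfold 1 (reflect across h@8): 8 holes -> [(2, 2), (2, 6), (3, 14), (7, 10), (8, 10), (12, 14), (13, 2), (13, 6)]
Unfold 2 (reflect across h@16): 16 holes -> [(2, 2), (2, 6), (3, 14), (7, 10), (8, 10), (12, 14), (13, 2), (13, 6), (18, 2), (18, 6), (19, 14), (23, 10), (24, 10), (28, 14), (29, 2), (29, 6)]
Holes: [(2, 2), (2, 6), (3, 14), (7, 10), (8, 10), (12, 14), (13, 2), (13, 6), (18, 2), (18, 6), (19, 14), (23, 10), (24, 10), (28, 14), (29, 2), (29, 6)]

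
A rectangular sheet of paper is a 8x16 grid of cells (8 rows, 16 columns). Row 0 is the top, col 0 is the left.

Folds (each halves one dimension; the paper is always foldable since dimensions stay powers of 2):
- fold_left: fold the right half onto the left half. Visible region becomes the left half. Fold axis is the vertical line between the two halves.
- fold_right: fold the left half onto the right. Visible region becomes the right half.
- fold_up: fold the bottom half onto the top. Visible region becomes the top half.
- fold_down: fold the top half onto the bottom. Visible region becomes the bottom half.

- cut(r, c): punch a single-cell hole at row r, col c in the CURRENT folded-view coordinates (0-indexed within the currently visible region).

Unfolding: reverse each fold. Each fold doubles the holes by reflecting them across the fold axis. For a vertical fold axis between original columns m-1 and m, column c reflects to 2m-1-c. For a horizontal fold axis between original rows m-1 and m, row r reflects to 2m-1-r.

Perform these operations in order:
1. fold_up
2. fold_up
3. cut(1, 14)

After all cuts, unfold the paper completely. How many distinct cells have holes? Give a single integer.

Op 1 fold_up: fold axis h@4; visible region now rows[0,4) x cols[0,16) = 4x16
Op 2 fold_up: fold axis h@2; visible region now rows[0,2) x cols[0,16) = 2x16
Op 3 cut(1, 14): punch at orig (1,14); cuts so far [(1, 14)]; region rows[0,2) x cols[0,16) = 2x16
Unfold 1 (reflect across h@2): 2 holes -> [(1, 14), (2, 14)]
Unfold 2 (reflect across h@4): 4 holes -> [(1, 14), (2, 14), (5, 14), (6, 14)]

Answer: 4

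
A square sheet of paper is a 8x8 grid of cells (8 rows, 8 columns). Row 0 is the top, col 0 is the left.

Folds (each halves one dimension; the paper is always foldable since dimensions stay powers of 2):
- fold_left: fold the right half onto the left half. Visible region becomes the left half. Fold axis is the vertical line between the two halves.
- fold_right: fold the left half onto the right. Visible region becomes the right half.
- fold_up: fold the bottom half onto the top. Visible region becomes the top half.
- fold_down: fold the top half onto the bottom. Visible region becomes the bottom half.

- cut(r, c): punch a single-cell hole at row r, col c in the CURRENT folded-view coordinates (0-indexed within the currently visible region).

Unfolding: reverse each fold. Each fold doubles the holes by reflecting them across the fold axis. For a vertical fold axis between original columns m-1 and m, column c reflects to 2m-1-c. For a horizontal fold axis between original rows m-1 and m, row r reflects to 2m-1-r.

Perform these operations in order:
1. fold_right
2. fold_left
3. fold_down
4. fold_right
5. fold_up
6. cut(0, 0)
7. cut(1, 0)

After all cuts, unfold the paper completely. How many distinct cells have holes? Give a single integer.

Answer: 64

Derivation:
Op 1 fold_right: fold axis v@4; visible region now rows[0,8) x cols[4,8) = 8x4
Op 2 fold_left: fold axis v@6; visible region now rows[0,8) x cols[4,6) = 8x2
Op 3 fold_down: fold axis h@4; visible region now rows[4,8) x cols[4,6) = 4x2
Op 4 fold_right: fold axis v@5; visible region now rows[4,8) x cols[5,6) = 4x1
Op 5 fold_up: fold axis h@6; visible region now rows[4,6) x cols[5,6) = 2x1
Op 6 cut(0, 0): punch at orig (4,5); cuts so far [(4, 5)]; region rows[4,6) x cols[5,6) = 2x1
Op 7 cut(1, 0): punch at orig (5,5); cuts so far [(4, 5), (5, 5)]; region rows[4,6) x cols[5,6) = 2x1
Unfold 1 (reflect across h@6): 4 holes -> [(4, 5), (5, 5), (6, 5), (7, 5)]
Unfold 2 (reflect across v@5): 8 holes -> [(4, 4), (4, 5), (5, 4), (5, 5), (6, 4), (6, 5), (7, 4), (7, 5)]
Unfold 3 (reflect across h@4): 16 holes -> [(0, 4), (0, 5), (1, 4), (1, 5), (2, 4), (2, 5), (3, 4), (3, 5), (4, 4), (4, 5), (5, 4), (5, 5), (6, 4), (6, 5), (7, 4), (7, 5)]
Unfold 4 (reflect across v@6): 32 holes -> [(0, 4), (0, 5), (0, 6), (0, 7), (1, 4), (1, 5), (1, 6), (1, 7), (2, 4), (2, 5), (2, 6), (2, 7), (3, 4), (3, 5), (3, 6), (3, 7), (4, 4), (4, 5), (4, 6), (4, 7), (5, 4), (5, 5), (5, 6), (5, 7), (6, 4), (6, 5), (6, 6), (6, 7), (7, 4), (7, 5), (7, 6), (7, 7)]
Unfold 5 (reflect across v@4): 64 holes -> [(0, 0), (0, 1), (0, 2), (0, 3), (0, 4), (0, 5), (0, 6), (0, 7), (1, 0), (1, 1), (1, 2), (1, 3), (1, 4), (1, 5), (1, 6), (1, 7), (2, 0), (2, 1), (2, 2), (2, 3), (2, 4), (2, 5), (2, 6), (2, 7), (3, 0), (3, 1), (3, 2), (3, 3), (3, 4), (3, 5), (3, 6), (3, 7), (4, 0), (4, 1), (4, 2), (4, 3), (4, 4), (4, 5), (4, 6), (4, 7), (5, 0), (5, 1), (5, 2), (5, 3), (5, 4), (5, 5), (5, 6), (5, 7), (6, 0), (6, 1), (6, 2), (6, 3), (6, 4), (6, 5), (6, 6), (6, 7), (7, 0), (7, 1), (7, 2), (7, 3), (7, 4), (7, 5), (7, 6), (7, 7)]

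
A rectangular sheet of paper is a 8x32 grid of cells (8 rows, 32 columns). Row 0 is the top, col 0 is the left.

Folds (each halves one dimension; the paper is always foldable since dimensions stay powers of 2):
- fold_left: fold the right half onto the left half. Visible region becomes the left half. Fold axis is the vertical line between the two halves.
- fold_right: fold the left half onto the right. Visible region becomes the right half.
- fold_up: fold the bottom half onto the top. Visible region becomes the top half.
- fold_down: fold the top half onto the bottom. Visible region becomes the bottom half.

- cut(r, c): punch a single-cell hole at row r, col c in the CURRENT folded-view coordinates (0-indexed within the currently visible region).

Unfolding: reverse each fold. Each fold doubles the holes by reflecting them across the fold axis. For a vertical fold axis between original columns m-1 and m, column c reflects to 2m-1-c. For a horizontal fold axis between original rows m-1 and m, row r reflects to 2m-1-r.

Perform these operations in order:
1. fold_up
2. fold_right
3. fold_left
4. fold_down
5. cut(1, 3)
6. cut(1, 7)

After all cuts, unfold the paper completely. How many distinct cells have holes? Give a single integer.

Op 1 fold_up: fold axis h@4; visible region now rows[0,4) x cols[0,32) = 4x32
Op 2 fold_right: fold axis v@16; visible region now rows[0,4) x cols[16,32) = 4x16
Op 3 fold_left: fold axis v@24; visible region now rows[0,4) x cols[16,24) = 4x8
Op 4 fold_down: fold axis h@2; visible region now rows[2,4) x cols[16,24) = 2x8
Op 5 cut(1, 3): punch at orig (3,19); cuts so far [(3, 19)]; region rows[2,4) x cols[16,24) = 2x8
Op 6 cut(1, 7): punch at orig (3,23); cuts so far [(3, 19), (3, 23)]; region rows[2,4) x cols[16,24) = 2x8
Unfold 1 (reflect across h@2): 4 holes -> [(0, 19), (0, 23), (3, 19), (3, 23)]
Unfold 2 (reflect across v@24): 8 holes -> [(0, 19), (0, 23), (0, 24), (0, 28), (3, 19), (3, 23), (3, 24), (3, 28)]
Unfold 3 (reflect across v@16): 16 holes -> [(0, 3), (0, 7), (0, 8), (0, 12), (0, 19), (0, 23), (0, 24), (0, 28), (3, 3), (3, 7), (3, 8), (3, 12), (3, 19), (3, 23), (3, 24), (3, 28)]
Unfold 4 (reflect across h@4): 32 holes -> [(0, 3), (0, 7), (0, 8), (0, 12), (0, 19), (0, 23), (0, 24), (0, 28), (3, 3), (3, 7), (3, 8), (3, 12), (3, 19), (3, 23), (3, 24), (3, 28), (4, 3), (4, 7), (4, 8), (4, 12), (4, 19), (4, 23), (4, 24), (4, 28), (7, 3), (7, 7), (7, 8), (7, 12), (7, 19), (7, 23), (7, 24), (7, 28)]

Answer: 32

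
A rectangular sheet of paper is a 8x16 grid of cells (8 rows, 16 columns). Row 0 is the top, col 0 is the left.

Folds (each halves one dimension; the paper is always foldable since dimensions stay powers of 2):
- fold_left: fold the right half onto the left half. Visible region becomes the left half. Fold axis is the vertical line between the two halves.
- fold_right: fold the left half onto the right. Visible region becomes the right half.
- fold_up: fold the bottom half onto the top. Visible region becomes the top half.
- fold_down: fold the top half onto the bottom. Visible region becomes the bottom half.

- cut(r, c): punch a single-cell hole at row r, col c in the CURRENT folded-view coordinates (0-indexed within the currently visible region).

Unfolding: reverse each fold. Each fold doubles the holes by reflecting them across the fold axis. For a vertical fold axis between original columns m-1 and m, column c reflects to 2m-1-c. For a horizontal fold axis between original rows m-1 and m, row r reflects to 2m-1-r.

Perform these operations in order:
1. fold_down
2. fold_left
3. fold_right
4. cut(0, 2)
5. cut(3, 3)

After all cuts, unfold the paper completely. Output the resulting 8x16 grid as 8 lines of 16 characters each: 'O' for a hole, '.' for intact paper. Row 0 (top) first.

Answer: O......OO......O
................
................
.O....O..O....O.
.O....O..O....O.
................
................
O......OO......O

Derivation:
Op 1 fold_down: fold axis h@4; visible region now rows[4,8) x cols[0,16) = 4x16
Op 2 fold_left: fold axis v@8; visible region now rows[4,8) x cols[0,8) = 4x8
Op 3 fold_right: fold axis v@4; visible region now rows[4,8) x cols[4,8) = 4x4
Op 4 cut(0, 2): punch at orig (4,6); cuts so far [(4, 6)]; region rows[4,8) x cols[4,8) = 4x4
Op 5 cut(3, 3): punch at orig (7,7); cuts so far [(4, 6), (7, 7)]; region rows[4,8) x cols[4,8) = 4x4
Unfold 1 (reflect across v@4): 4 holes -> [(4, 1), (4, 6), (7, 0), (7, 7)]
Unfold 2 (reflect across v@8): 8 holes -> [(4, 1), (4, 6), (4, 9), (4, 14), (7, 0), (7, 7), (7, 8), (7, 15)]
Unfold 3 (reflect across h@4): 16 holes -> [(0, 0), (0, 7), (0, 8), (0, 15), (3, 1), (3, 6), (3, 9), (3, 14), (4, 1), (4, 6), (4, 9), (4, 14), (7, 0), (7, 7), (7, 8), (7, 15)]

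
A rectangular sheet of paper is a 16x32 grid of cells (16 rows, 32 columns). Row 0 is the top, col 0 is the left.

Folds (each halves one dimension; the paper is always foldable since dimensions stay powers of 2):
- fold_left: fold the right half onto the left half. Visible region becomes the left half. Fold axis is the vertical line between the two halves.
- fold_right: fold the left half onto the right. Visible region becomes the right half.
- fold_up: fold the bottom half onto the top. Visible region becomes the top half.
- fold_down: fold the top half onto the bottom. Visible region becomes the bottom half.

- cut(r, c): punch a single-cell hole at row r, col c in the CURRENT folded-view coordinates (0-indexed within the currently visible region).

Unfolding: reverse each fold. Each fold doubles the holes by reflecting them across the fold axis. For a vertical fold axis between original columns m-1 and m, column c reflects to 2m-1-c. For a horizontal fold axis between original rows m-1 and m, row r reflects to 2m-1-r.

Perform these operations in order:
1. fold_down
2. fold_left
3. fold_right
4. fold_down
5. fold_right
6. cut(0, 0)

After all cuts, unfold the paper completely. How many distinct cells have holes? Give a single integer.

Answer: 32

Derivation:
Op 1 fold_down: fold axis h@8; visible region now rows[8,16) x cols[0,32) = 8x32
Op 2 fold_left: fold axis v@16; visible region now rows[8,16) x cols[0,16) = 8x16
Op 3 fold_right: fold axis v@8; visible region now rows[8,16) x cols[8,16) = 8x8
Op 4 fold_down: fold axis h@12; visible region now rows[12,16) x cols[8,16) = 4x8
Op 5 fold_right: fold axis v@12; visible region now rows[12,16) x cols[12,16) = 4x4
Op 6 cut(0, 0): punch at orig (12,12); cuts so far [(12, 12)]; region rows[12,16) x cols[12,16) = 4x4
Unfold 1 (reflect across v@12): 2 holes -> [(12, 11), (12, 12)]
Unfold 2 (reflect across h@12): 4 holes -> [(11, 11), (11, 12), (12, 11), (12, 12)]
Unfold 3 (reflect across v@8): 8 holes -> [(11, 3), (11, 4), (11, 11), (11, 12), (12, 3), (12, 4), (12, 11), (12, 12)]
Unfold 4 (reflect across v@16): 16 holes -> [(11, 3), (11, 4), (11, 11), (11, 12), (11, 19), (11, 20), (11, 27), (11, 28), (12, 3), (12, 4), (12, 11), (12, 12), (12, 19), (12, 20), (12, 27), (12, 28)]
Unfold 5 (reflect across h@8): 32 holes -> [(3, 3), (3, 4), (3, 11), (3, 12), (3, 19), (3, 20), (3, 27), (3, 28), (4, 3), (4, 4), (4, 11), (4, 12), (4, 19), (4, 20), (4, 27), (4, 28), (11, 3), (11, 4), (11, 11), (11, 12), (11, 19), (11, 20), (11, 27), (11, 28), (12, 3), (12, 4), (12, 11), (12, 12), (12, 19), (12, 20), (12, 27), (12, 28)]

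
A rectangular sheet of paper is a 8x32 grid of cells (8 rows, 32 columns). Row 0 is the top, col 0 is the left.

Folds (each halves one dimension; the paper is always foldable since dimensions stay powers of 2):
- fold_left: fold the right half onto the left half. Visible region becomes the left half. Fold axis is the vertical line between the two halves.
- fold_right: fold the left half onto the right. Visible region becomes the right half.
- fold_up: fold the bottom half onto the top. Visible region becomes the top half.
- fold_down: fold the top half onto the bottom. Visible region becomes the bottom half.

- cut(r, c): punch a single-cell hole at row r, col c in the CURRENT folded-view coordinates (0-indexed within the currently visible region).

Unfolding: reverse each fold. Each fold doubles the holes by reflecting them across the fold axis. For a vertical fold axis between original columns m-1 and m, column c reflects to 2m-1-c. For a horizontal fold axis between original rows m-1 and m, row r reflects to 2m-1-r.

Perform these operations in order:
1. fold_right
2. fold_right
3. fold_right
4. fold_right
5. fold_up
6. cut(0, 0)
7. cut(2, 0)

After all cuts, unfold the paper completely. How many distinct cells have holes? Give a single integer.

Op 1 fold_right: fold axis v@16; visible region now rows[0,8) x cols[16,32) = 8x16
Op 2 fold_right: fold axis v@24; visible region now rows[0,8) x cols[24,32) = 8x8
Op 3 fold_right: fold axis v@28; visible region now rows[0,8) x cols[28,32) = 8x4
Op 4 fold_right: fold axis v@30; visible region now rows[0,8) x cols[30,32) = 8x2
Op 5 fold_up: fold axis h@4; visible region now rows[0,4) x cols[30,32) = 4x2
Op 6 cut(0, 0): punch at orig (0,30); cuts so far [(0, 30)]; region rows[0,4) x cols[30,32) = 4x2
Op 7 cut(2, 0): punch at orig (2,30); cuts so far [(0, 30), (2, 30)]; region rows[0,4) x cols[30,32) = 4x2
Unfold 1 (reflect across h@4): 4 holes -> [(0, 30), (2, 30), (5, 30), (7, 30)]
Unfold 2 (reflect across v@30): 8 holes -> [(0, 29), (0, 30), (2, 29), (2, 30), (5, 29), (5, 30), (7, 29), (7, 30)]
Unfold 3 (reflect across v@28): 16 holes -> [(0, 25), (0, 26), (0, 29), (0, 30), (2, 25), (2, 26), (2, 29), (2, 30), (5, 25), (5, 26), (5, 29), (5, 30), (7, 25), (7, 26), (7, 29), (7, 30)]
Unfold 4 (reflect across v@24): 32 holes -> [(0, 17), (0, 18), (0, 21), (0, 22), (0, 25), (0, 26), (0, 29), (0, 30), (2, 17), (2, 18), (2, 21), (2, 22), (2, 25), (2, 26), (2, 29), (2, 30), (5, 17), (5, 18), (5, 21), (5, 22), (5, 25), (5, 26), (5, 29), (5, 30), (7, 17), (7, 18), (7, 21), (7, 22), (7, 25), (7, 26), (7, 29), (7, 30)]
Unfold 5 (reflect across v@16): 64 holes -> [(0, 1), (0, 2), (0, 5), (0, 6), (0, 9), (0, 10), (0, 13), (0, 14), (0, 17), (0, 18), (0, 21), (0, 22), (0, 25), (0, 26), (0, 29), (0, 30), (2, 1), (2, 2), (2, 5), (2, 6), (2, 9), (2, 10), (2, 13), (2, 14), (2, 17), (2, 18), (2, 21), (2, 22), (2, 25), (2, 26), (2, 29), (2, 30), (5, 1), (5, 2), (5, 5), (5, 6), (5, 9), (5, 10), (5, 13), (5, 14), (5, 17), (5, 18), (5, 21), (5, 22), (5, 25), (5, 26), (5, 29), (5, 30), (7, 1), (7, 2), (7, 5), (7, 6), (7, 9), (7, 10), (7, 13), (7, 14), (7, 17), (7, 18), (7, 21), (7, 22), (7, 25), (7, 26), (7, 29), (7, 30)]

Answer: 64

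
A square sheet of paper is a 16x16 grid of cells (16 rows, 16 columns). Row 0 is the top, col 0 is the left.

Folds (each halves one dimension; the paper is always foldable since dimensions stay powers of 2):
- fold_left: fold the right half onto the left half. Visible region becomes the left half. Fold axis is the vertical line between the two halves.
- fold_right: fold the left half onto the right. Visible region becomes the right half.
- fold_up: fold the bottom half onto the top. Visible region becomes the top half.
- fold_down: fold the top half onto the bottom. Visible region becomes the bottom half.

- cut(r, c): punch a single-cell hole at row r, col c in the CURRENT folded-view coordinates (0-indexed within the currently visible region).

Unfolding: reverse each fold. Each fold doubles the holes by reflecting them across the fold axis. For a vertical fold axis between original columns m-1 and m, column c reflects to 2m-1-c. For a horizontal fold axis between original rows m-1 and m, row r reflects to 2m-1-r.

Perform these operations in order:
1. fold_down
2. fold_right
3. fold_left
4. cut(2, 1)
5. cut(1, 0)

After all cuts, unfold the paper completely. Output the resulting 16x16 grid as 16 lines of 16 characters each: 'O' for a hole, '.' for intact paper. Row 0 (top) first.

Answer: ................
................
................
................
................
.O....O..O....O.
O......OO......O
................
................
O......OO......O
.O....O..O....O.
................
................
................
................
................

Derivation:
Op 1 fold_down: fold axis h@8; visible region now rows[8,16) x cols[0,16) = 8x16
Op 2 fold_right: fold axis v@8; visible region now rows[8,16) x cols[8,16) = 8x8
Op 3 fold_left: fold axis v@12; visible region now rows[8,16) x cols[8,12) = 8x4
Op 4 cut(2, 1): punch at orig (10,9); cuts so far [(10, 9)]; region rows[8,16) x cols[8,12) = 8x4
Op 5 cut(1, 0): punch at orig (9,8); cuts so far [(9, 8), (10, 9)]; region rows[8,16) x cols[8,12) = 8x4
Unfold 1 (reflect across v@12): 4 holes -> [(9, 8), (9, 15), (10, 9), (10, 14)]
Unfold 2 (reflect across v@8): 8 holes -> [(9, 0), (9, 7), (9, 8), (9, 15), (10, 1), (10, 6), (10, 9), (10, 14)]
Unfold 3 (reflect across h@8): 16 holes -> [(5, 1), (5, 6), (5, 9), (5, 14), (6, 0), (6, 7), (6, 8), (6, 15), (9, 0), (9, 7), (9, 8), (9, 15), (10, 1), (10, 6), (10, 9), (10, 14)]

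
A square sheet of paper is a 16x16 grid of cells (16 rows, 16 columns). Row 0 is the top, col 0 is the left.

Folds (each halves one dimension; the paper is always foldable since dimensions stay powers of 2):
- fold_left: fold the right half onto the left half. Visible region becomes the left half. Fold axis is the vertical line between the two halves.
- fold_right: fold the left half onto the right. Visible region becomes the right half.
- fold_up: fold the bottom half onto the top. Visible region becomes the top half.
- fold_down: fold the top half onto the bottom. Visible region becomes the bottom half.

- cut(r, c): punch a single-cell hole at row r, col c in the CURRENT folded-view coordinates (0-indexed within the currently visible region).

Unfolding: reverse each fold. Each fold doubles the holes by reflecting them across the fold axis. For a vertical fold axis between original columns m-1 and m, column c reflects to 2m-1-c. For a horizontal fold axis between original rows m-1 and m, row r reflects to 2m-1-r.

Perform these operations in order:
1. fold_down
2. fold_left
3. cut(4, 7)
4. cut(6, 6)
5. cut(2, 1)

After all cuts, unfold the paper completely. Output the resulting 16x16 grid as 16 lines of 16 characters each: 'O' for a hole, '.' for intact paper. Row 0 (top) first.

Answer: ................
......O..O......
................
.......OO.......
................
.O............O.
................
................
................
................
.O............O.
................
.......OO.......
................
......O..O......
................

Derivation:
Op 1 fold_down: fold axis h@8; visible region now rows[8,16) x cols[0,16) = 8x16
Op 2 fold_left: fold axis v@8; visible region now rows[8,16) x cols[0,8) = 8x8
Op 3 cut(4, 7): punch at orig (12,7); cuts so far [(12, 7)]; region rows[8,16) x cols[0,8) = 8x8
Op 4 cut(6, 6): punch at orig (14,6); cuts so far [(12, 7), (14, 6)]; region rows[8,16) x cols[0,8) = 8x8
Op 5 cut(2, 1): punch at orig (10,1); cuts so far [(10, 1), (12, 7), (14, 6)]; region rows[8,16) x cols[0,8) = 8x8
Unfold 1 (reflect across v@8): 6 holes -> [(10, 1), (10, 14), (12, 7), (12, 8), (14, 6), (14, 9)]
Unfold 2 (reflect across h@8): 12 holes -> [(1, 6), (1, 9), (3, 7), (3, 8), (5, 1), (5, 14), (10, 1), (10, 14), (12, 7), (12, 8), (14, 6), (14, 9)]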